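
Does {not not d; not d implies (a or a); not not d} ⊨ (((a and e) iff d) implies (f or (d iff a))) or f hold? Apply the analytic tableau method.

Initial set: {not not d; (not d implies (a or a)); not not d; not ((((a and e) iff d) implies (f or (d iff a))) or f)}.
not not d: drop double negation, giving d.
not not d: drop double negation, giving d.
not ((((a and e) iff d) implies (f or (d iff a))) or f): α-rule — add not (((a and e) iff d) implies (f or (d iff a))), not f.
not (((a and e) iff d) implies (f or (d iff a))): α-rule — add ((a and e) iff d), not (f or (d iff a)).
not (f or (d iff a)): α-rule — add not f, not (d iff a).
(not d implies (a or a)): β-rule — branch into not not d  //  (a or a).
  branch 1 (add not not d):
    ((a and e) iff d): β-rule — branch into (a and e), d  //  not (a and e), not d.
      branch 1.1 (add (a and e), d):
        (a and e): α-rule — add a, e.
        not (d iff a): β-rule — branch into d, not a  //  not d, a.
          branch 1.1.1 (add d, not a):
            × closes — contains both a and not a.
          branch 1.1.2 (add not d, a):
            × closes — contains both d and not d.
      branch 1.2 (add not (a and e), not d):
        × closes — contains both d and not d.
  branch 2 (add (a or a)):
    ((a and e) iff d): β-rule — branch into (a and e), d  //  not (a and e), not d.
      branch 2.1 (add (a and e), d):
        (a and e): α-rule — add a, e.
        not (d iff a): β-rule — branch into d, not a  //  not d, a.
          branch 2.1.1 (add d, not a):
            × closes — contains both a and not a.
          branch 2.1.2 (add not d, a):
            × closes — contains both d and not d.
      branch 2.2 (add not (a and e), not d):
        × closes — contains both d and not d.
All 6 branches close.
Every branch closed, so the premises entail the conclusion.

Yes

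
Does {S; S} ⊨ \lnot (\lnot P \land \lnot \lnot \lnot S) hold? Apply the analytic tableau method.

Initial set: {S; S; \lnot \lnot (\lnot P \land \lnot \lnot \lnot S)}.
\lnot \lnot (\lnot P \land \lnot \lnot \lnot S): α-rule — add \lnot P, \lnot \lnot \lnot S.
\lnot \lnot \lnot S: drop double negation, giving \lnot S.
× closes — contains both S and \lnot S.
All 1 branch closes.
Every branch closed, so the premises entail the conclusion.

Yes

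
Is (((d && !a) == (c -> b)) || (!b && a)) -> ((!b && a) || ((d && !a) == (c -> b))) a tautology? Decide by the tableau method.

Assume the negation and expand:
Initial set: {!((((d && !a) == (c -> b)) || (!b && a)) -> ((!b && a) || ((d && !a) == (c -> b))))}.
!((((d && !a) == (c -> b)) || (!b && a)) -> ((!b && a) || ((d && !a) == (c -> b)))): α-rule — add (((d && !a) == (c -> b)) || (!b && a)), !((!b && a) || ((d && !a) == (c -> b))).
!((!b && a) || ((d && !a) == (c -> b))): α-rule — add !(!b && a), !((d && !a) == (c -> b)).
(((d && !a) == (c -> b)) || (!b && a)): β-rule — branch into ((d && !a) == (c -> b))  //  (!b && a).
  branch 1 (add ((d && !a) == (c -> b))):
    !(!b && a): β-rule — branch into !!b  //  !a.
      branch 1.1 (add !!b):
        !((d && !a) == (c -> b)): β-rule — branch into (d && !a), !(c -> b)  //  !(d && !a), (c -> b).
          branch 1.1.1 (add (d && !a), !(c -> b)):
            (d && !a): α-rule — add d, !a.
            !(c -> b): α-rule — add c, !b.
            × closes — contains both b and !b.
          branch 1.1.2 (add !(d && !a), (c -> b)):
            ((d && !a) == (c -> b)): β-rule — branch into (d && !a), (c -> b)  //  !(d && !a), !(c -> b).
              branch 1.1.2.1 (add (d && !a), (c -> b)):
                (d && !a): α-rule — add d, !a.
                !(d && !a): β-rule — branch into !d  //  !!a.
                  branch 1.1.2.1.1 (add !d):
                    × closes — contains both d and !d.
                  branch 1.1.2.1.2 (add !!a):
                    × closes — contains both a and !a.
              branch 1.1.2.2 (add !(d && !a), !(c -> b)):
                !(c -> b): α-rule — add c, !b.
                × closes — contains both b and !b.
      branch 1.2 (add !a):
        !((d && !a) == (c -> b)): β-rule — branch into (d && !a), !(c -> b)  //  !(d && !a), (c -> b).
          branch 1.2.1 (add (d && !a), !(c -> b)):
            (d && !a): α-rule — add d, !a.
            !(c -> b): α-rule — add c, !b.
            ((d && !a) == (c -> b)): β-rule — branch into (d && !a), (c -> b)  //  !(d && !a), !(c -> b).
              branch 1.2.1.1 (add (d && !a), (c -> b)):
                (d && !a): α-rule — add d, !a.
                (c -> b): β-rule — branch into !c  //  b.
                  branch 1.2.1.1.1 (add !c):
                    × closes — contains both c and !c.
                  branch 1.2.1.1.2 (add b):
                    × closes — contains both b and !b.
              branch 1.2.1.2 (add !(d && !a), !(c -> b)):
                !(c -> b): α-rule — add c, !b.
                !(d && !a): β-rule — branch into !d  //  !!a.
                  branch 1.2.1.2.1 (add !d):
                    × closes — contains both d and !d.
                  branch 1.2.1.2.2 (add !!a):
                    × closes — contains both a and !a.
          branch 1.2.2 (add !(d && !a), (c -> b)):
            ((d && !a) == (c -> b)): β-rule — branch into (d && !a), (c -> b)  //  !(d && !a), !(c -> b).
              branch 1.2.2.1 (add (d && !a), (c -> b)):
                (d && !a): α-rule — add d, !a.
                !(d && !a): β-rule — branch into !d  //  !!a.
                  branch 1.2.2.1.1 (add !d):
                    × closes — contains both d and !d.
                  branch 1.2.2.1.2 (add !!a):
                    × closes — contains both a and !a.
              branch 1.2.2.2 (add !(d && !a), !(c -> b)):
                !(c -> b): α-rule — add c, !b.
                !(d && !a): β-rule — branch into !d  //  !!a.
                  branch 1.2.2.2.1 (add !d):
                    (c -> b): β-rule — branch into !c  //  b.
                      branch 1.2.2.2.1.1 (add !c):
                        × closes — contains both c and !c.
                      branch 1.2.2.2.1.2 (add b):
                        × closes — contains both b and !b.
                  branch 1.2.2.2.2 (add !!a):
                    × closes — contains both a and !a.
  branch 2 (add (!b && a)):
    (!b && a): α-rule — add !b, a.
    !(!b && a): β-rule — branch into !!b  //  !a.
      branch 2.1 (add !!b):
        × closes — contains both b and !b.
      branch 2.2 (add !a):
        × closes — contains both a and !a.
All 15 branches close.
Every branch closed, so the negation is unsatisfiable and the formula is valid.

Valid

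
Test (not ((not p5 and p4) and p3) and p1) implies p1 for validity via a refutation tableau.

Valid

Assume the negation and expand:
Initial set: {F ((not ((not p5 and p4) and p3) and p1) implies p1)}.
F ((not ((not p5 and p4) and p3) and p1) implies p1): α-rule — add T (not ((not p5 and p4) and p3) and p1), F p1.
T (not ((not p5 and p4) and p3) and p1): α-rule — add T not ((not p5 and p4) and p3), T p1.
× closes — contains both p1 and not p1.
All 1 branch closes.
Every branch closed, so the negation is unsatisfiable and the formula is valid.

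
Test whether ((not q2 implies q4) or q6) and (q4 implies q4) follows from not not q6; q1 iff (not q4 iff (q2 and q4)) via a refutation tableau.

Initial set: {not not q6; (q1 iff (not q4 iff (q2 and q4))); not (((not q2 implies q4) or q6) and (q4 implies q4))}.
not not q6: drop double negation, giving q6.
(q1 iff (not q4 iff (q2 and q4))): β-rule — branch into q1, (not q4 iff (q2 and q4))  //  not q1, not (not q4 iff (q2 and q4)).
  branch 1 (add q1, (not q4 iff (q2 and q4))):
    not (((not q2 implies q4) or q6) and (q4 implies q4)): β-rule — branch into not ((not q2 implies q4) or q6)  //  not (q4 implies q4).
      branch 1.1 (add not ((not q2 implies q4) or q6)):
        not ((not q2 implies q4) or q6): α-rule — add not (not q2 implies q4), not q6.
        × closes — contains both q6 and not q6.
      branch 1.2 (add not (q4 implies q4)):
        not (q4 implies q4): α-rule — add q4, not q4.
        × closes — contains both q4 and not q4.
  branch 2 (add not q1, not (not q4 iff (q2 and q4))):
    not (((not q2 implies q4) or q6) and (q4 implies q4)): β-rule — branch into not ((not q2 implies q4) or q6)  //  not (q4 implies q4).
      branch 2.1 (add not ((not q2 implies q4) or q6)):
        not ((not q2 implies q4) or q6): α-rule — add not (not q2 implies q4), not q6.
        × closes — contains both q6 and not q6.
      branch 2.2 (add not (q4 implies q4)):
        not (q4 implies q4): α-rule — add q4, not q4.
        × closes — contains both q4 and not q4.
All 4 branches close.
Every branch closed, so the premises entail the conclusion.

Yes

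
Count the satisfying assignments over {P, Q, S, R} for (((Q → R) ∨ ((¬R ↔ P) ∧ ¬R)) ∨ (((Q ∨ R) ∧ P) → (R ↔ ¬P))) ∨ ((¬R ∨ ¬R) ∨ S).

Initial set: {((((Q → R) ∨ ((¬R ↔ P) ∧ ¬R)) ∨ (((Q ∨ R) ∧ P) → (R ↔ ¬P))) ∨ ((¬R ∨ ¬R) ∨ S))}.
((((Q → R) ∨ ((¬R ↔ P) ∧ ¬R)) ∨ (((Q ∨ R) ∧ P) → (R ↔ ¬P))) ∨ ((¬R ∨ ¬R) ∨ S)): β-rule — branch into (((Q → R) ∨ ((¬R ↔ P) ∧ ¬R)) ∨ (((Q ∨ R) ∧ P) → (R ↔ ¬P)))  //  ((¬R ∨ ¬R) ∨ S).
  branch 1 (add (((Q → R) ∨ ((¬R ↔ P) ∧ ¬R)) ∨ (((Q ∨ R) ∧ P) → (R ↔ ¬P)))):
    (((Q → R) ∨ ((¬R ↔ P) ∧ ¬R)) ∨ (((Q ∨ R) ∧ P) → (R ↔ ¬P))): β-rule — branch into ((Q → R) ∨ ((¬R ↔ P) ∧ ¬R))  //  (((Q ∨ R) ∧ P) → (R ↔ ¬P)).
      branch 1.1 (add ((Q → R) ∨ ((¬R ↔ P) ∧ ¬R))):
        ((Q → R) ∨ ((¬R ↔ P) ∧ ¬R)): β-rule — branch into (Q → R)  //  ((¬R ↔ P) ∧ ¬R).
          branch 1.1.1 (add (Q → R)):
            (Q → R): β-rule — branch into ¬Q  //  R.
              branch 1.1.1.1 (add ¬Q):
                ○ open, literals {Q=F}.
              branch 1.1.1.2 (add R):
                ○ open, literals {R=T}.
          branch 1.1.2 (add ((¬R ↔ P) ∧ ¬R)):
            ((¬R ↔ P) ∧ ¬R): α-rule — add (¬R ↔ P), ¬R.
            (¬R ↔ P): β-rule — branch into ¬R, P  //  ¬¬R, ¬P.
              branch 1.1.2.1 (add ¬R, P):
                ○ open, literals {P=T, R=F}.
              branch 1.1.2.2 (add ¬¬R, ¬P):
                × closes — contains both R and ¬R.
      branch 1.2 (add (((Q ∨ R) ∧ P) → (R ↔ ¬P))):
        (((Q ∨ R) ∧ P) → (R ↔ ¬P)): β-rule — branch into ¬((Q ∨ R) ∧ P)  //  (R ↔ ¬P).
          branch 1.2.1 (add ¬((Q ∨ R) ∧ P)):
            ¬((Q ∨ R) ∧ P): β-rule — branch into ¬(Q ∨ R)  //  ¬P.
              branch 1.2.1.1 (add ¬(Q ∨ R)):
                ¬(Q ∨ R): α-rule — add ¬Q, ¬R.
                ○ open, literals {Q=F, R=F}.
              branch 1.2.1.2 (add ¬P):
                ○ open, literals {P=F}.
          branch 1.2.2 (add (R ↔ ¬P)):
            (R ↔ ¬P): β-rule — branch into R, ¬P  //  ¬R, ¬¬P.
              branch 1.2.2.1 (add R, ¬P):
                ○ open, literals {P=F, R=T}.
              branch 1.2.2.2 (add ¬R, ¬¬P):
                ○ open, literals {P=T, R=F}.
  branch 2 (add ((¬R ∨ ¬R) ∨ S)):
    ((¬R ∨ ¬R) ∨ S): β-rule — branch into (¬R ∨ ¬R)  //  S.
      branch 2.1 (add (¬R ∨ ¬R)):
        (¬R ∨ ¬R): β-rule — branch into ¬R  //  ¬R.
          branch 2.1.1 (add ¬R):
            ○ open, literals {R=F}.
          branch 2.1.2 (add ¬R):
            ○ open, literals {R=F}.
      branch 2.2 (add S):
        ○ open, literals {S=T}.
1 branch closed, 10 open.
Each open branch fixes some atoms; the unmentioned ones are free. Counting distinct full assignments: branch {Q=F} (P, S, R) contributes 8 new; branch {R=T} (P, Q, S) contributes 4 new; branch {P=T, R=F} (Q, S) contributes 2 new; branch {Q=F, R=F} (P, S) contributes 0 new; branch {P=F} (Q, S, R) contributes 2 new; branch {P=F, R=T} (Q, S) contributes 0 new; branch {P=T, R=F} (Q, S) contributes 0 new; branch {R=F} (P, Q, S) contributes 0 new; branch {R=F} (P, Q, S) contributes 0 new; branch {S=T} (P, Q, R) contributes 0 new. Total: 16.

16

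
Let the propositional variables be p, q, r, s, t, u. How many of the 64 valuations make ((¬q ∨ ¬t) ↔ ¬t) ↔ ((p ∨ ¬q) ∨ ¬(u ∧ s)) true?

Initial set: {(((¬q ∨ ¬t) ↔ ¬t) ↔ ((p ∨ ¬q) ∨ ¬(u ∧ s)))}.
(((¬q ∨ ¬t) ↔ ¬t) ↔ ((p ∨ ¬q) ∨ ¬(u ∧ s))): β-rule — branch into ((¬q ∨ ¬t) ↔ ¬t), ((p ∨ ¬q) ∨ ¬(u ∧ s))  //  ¬((¬q ∨ ¬t) ↔ ¬t), ¬((p ∨ ¬q) ∨ ¬(u ∧ s)).
  branch 1 (add ((¬q ∨ ¬t) ↔ ¬t), ((p ∨ ¬q) ∨ ¬(u ∧ s))):
    ((¬q ∨ ¬t) ↔ ¬t): β-rule — branch into (¬q ∨ ¬t), ¬t  //  ¬(¬q ∨ ¬t), ¬¬t.
      branch 1.1 (add (¬q ∨ ¬t), ¬t):
        ((p ∨ ¬q) ∨ ¬(u ∧ s)): β-rule — branch into (p ∨ ¬q)  //  ¬(u ∧ s).
          branch 1.1.1 (add (p ∨ ¬q)):
            (¬q ∨ ¬t): β-rule — branch into ¬q  //  ¬t.
              branch 1.1.1.1 (add ¬q):
                (p ∨ ¬q): β-rule — branch into p  //  ¬q.
                  branch 1.1.1.1.1 (add p):
                    ○ open, literals {p=true, q=false, t=false}.
                  branch 1.1.1.1.2 (add ¬q):
                    ○ open, literals {q=false, t=false}.
              branch 1.1.1.2 (add ¬t):
                (p ∨ ¬q): β-rule — branch into p  //  ¬q.
                  branch 1.1.1.2.1 (add p):
                    ○ open, literals {p=true, t=false}.
                  branch 1.1.1.2.2 (add ¬q):
                    ○ open, literals {q=false, t=false}.
          branch 1.1.2 (add ¬(u ∧ s)):
            (¬q ∨ ¬t): β-rule — branch into ¬q  //  ¬t.
              branch 1.1.2.1 (add ¬q):
                ¬(u ∧ s): β-rule — branch into ¬u  //  ¬s.
                  branch 1.1.2.1.1 (add ¬u):
                    ○ open, literals {q=false, t=false, u=false}.
                  branch 1.1.2.1.2 (add ¬s):
                    ○ open, literals {q=false, s=false, t=false}.
              branch 1.1.2.2 (add ¬t):
                ¬(u ∧ s): β-rule — branch into ¬u  //  ¬s.
                  branch 1.1.2.2.1 (add ¬u):
                    ○ open, literals {t=false, u=false}.
                  branch 1.1.2.2.2 (add ¬s):
                    ○ open, literals {s=false, t=false}.
      branch 1.2 (add ¬(¬q ∨ ¬t), ¬¬t):
        ¬(¬q ∨ ¬t): α-rule — add ¬¬q, ¬¬t.
        ((p ∨ ¬q) ∨ ¬(u ∧ s)): β-rule — branch into (p ∨ ¬q)  //  ¬(u ∧ s).
          branch 1.2.1 (add (p ∨ ¬q)):
            (p ∨ ¬q): β-rule — branch into p  //  ¬q.
              branch 1.2.1.1 (add p):
                ○ open, literals {p=true, q=true, t=true}.
              branch 1.2.1.2 (add ¬q):
                × closes — contains both q and ¬q.
          branch 1.2.2 (add ¬(u ∧ s)):
            ¬(u ∧ s): β-rule — branch into ¬u  //  ¬s.
              branch 1.2.2.1 (add ¬u):
                ○ open, literals {q=true, t=true, u=false}.
              branch 1.2.2.2 (add ¬s):
                ○ open, literals {q=true, s=false, t=true}.
  branch 2 (add ¬((¬q ∨ ¬t) ↔ ¬t), ¬((p ∨ ¬q) ∨ ¬(u ∧ s))):
    ¬((p ∨ ¬q) ∨ ¬(u ∧ s)): α-rule — add ¬(p ∨ ¬q), ¬¬(u ∧ s).
    ¬(p ∨ ¬q): α-rule — add ¬p, ¬¬q.
    ¬¬(u ∧ s): α-rule — add u, s.
    ¬((¬q ∨ ¬t) ↔ ¬t): β-rule — branch into (¬q ∨ ¬t), ¬¬t  //  ¬(¬q ∨ ¬t), ¬t.
      branch 2.1 (add (¬q ∨ ¬t), ¬¬t):
        (¬q ∨ ¬t): β-rule — branch into ¬q  //  ¬t.
          branch 2.1.1 (add ¬q):
            × closes — contains both q and ¬q.
          branch 2.1.2 (add ¬t):
            × closes — contains both t and ¬t.
      branch 2.2 (add ¬(¬q ∨ ¬t), ¬t):
        ¬(¬q ∨ ¬t): α-rule — add ¬¬q, ¬¬t.
        × closes — contains both t and ¬t.
4 branches closed, 11 open.
Each open branch fixes some atoms; the unmentioned ones are free. Counting distinct full assignments: branch {p=true, q=false, t=false} (r, s, u) contributes 8 new; branch {q=false, t=false} (p, r, s, u) contributes 8 new; branch {p=true, t=false} (q, r, s, u) contributes 8 new; branch {q=false, t=false} (p, r, s, u) contributes 0 new; branch {q=false, t=false, u=false} (p, r, s) contributes 0 new; branch {q=false, s=false, t=false} (p, r, u) contributes 0 new; branch {t=false, u=false} (p, q, r, s) contributes 4 new; branch {s=false, t=false} (p, q, r, u) contributes 2 new; branch {p=true, q=true, t=true} (r, s, u) contributes 8 new; branch {q=true, t=true, u=false} (p, r, s) contributes 4 new; branch {q=true, s=false, t=true} (p, r, u) contributes 2 new. Total: 44.

44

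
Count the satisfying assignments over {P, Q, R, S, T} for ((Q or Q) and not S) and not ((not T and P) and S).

Initial set: {T (((Q or Q) and not S) and not ((not T and P) and S))}.
T (((Q or Q) and not S) and not ((not T and P) and S)): α-rule — add T ((Q or Q) and not S), T not ((not T and P) and S).
T ((Q or Q) and not S): α-rule — add T (Q or Q), T not S.
T not ((not T and P) and S): β-rule — branch into F (not T and P)  //  F S.
  branch 1 (add F (not T and P)):
    T (Q or Q): β-rule — branch into T Q  //  T Q.
      branch 1.1 (add T Q):
        F (not T and P): β-rule — branch into F not T  //  F P.
          branch 1.1.1 (add F not T):
            ○ open, literals {Q=1, S=0, T=1}.
          branch 1.1.2 (add F P):
            ○ open, literals {P=0, Q=1, S=0}.
      branch 1.2 (add T Q):
        F (not T and P): β-rule — branch into F not T  //  F P.
          branch 1.2.1 (add F not T):
            ○ open, literals {Q=1, S=0, T=1}.
          branch 1.2.2 (add F P):
            ○ open, literals {P=0, Q=1, S=0}.
  branch 2 (add F S):
    T (Q or Q): β-rule — branch into T Q  //  T Q.
      branch 2.1 (add T Q):
        ○ open, literals {Q=1, S=0}.
      branch 2.2 (add T Q):
        ○ open, literals {Q=1, S=0}.
0 branches closed, 6 open.
Each open branch fixes some atoms; the unmentioned ones are free. Counting distinct full assignments: branch {Q=1, S=0, T=1} (P, R) contributes 4 new; branch {P=0, Q=1, S=0} (R, T) contributes 2 new; branch {Q=1, S=0, T=1} (P, R) contributes 0 new; branch {P=0, Q=1, S=0} (R, T) contributes 0 new; branch {Q=1, S=0} (P, R, T) contributes 2 new; branch {Q=1, S=0} (P, R, T) contributes 0 new. Total: 8.

8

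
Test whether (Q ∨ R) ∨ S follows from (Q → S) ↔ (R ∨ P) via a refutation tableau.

No

Initial set: {((Q → S) ↔ (R ∨ P)); ¬((Q ∨ R) ∨ S)}.
¬((Q ∨ R) ∨ S): α-rule — add ¬(Q ∨ R), ¬S.
¬(Q ∨ R): α-rule — add ¬Q, ¬R.
((Q → S) ↔ (R ∨ P)): β-rule — branch into (Q → S), (R ∨ P)  //  ¬(Q → S), ¬(R ∨ P).
  branch 1 (add (Q → S), (R ∨ P)):
    (Q → S): β-rule — branch into ¬Q  //  S.
      branch 1.1 (add ¬Q):
        (R ∨ P): β-rule — branch into R  //  P.
          branch 1.1.1 (add R):
            × closes — contains both R and ¬R.
          branch 1.1.2 (add P):
            ○ open, literals {P=1, Q=0, R=0, S=0}.
      branch 1.2 (add S):
        × closes — contains both S and ¬S.
  branch 2 (add ¬(Q → S), ¬(R ∨ P)):
    ¬(Q → S): α-rule — add Q, ¬S.
    × closes — contains both Q and ¬Q.
3 branches closed, 1 open.
An open branch gives a countermodel: P=1, Q=0, R=0, S=0 (unmentioned atoms arbitrary); the premises hold there but the conclusion fails.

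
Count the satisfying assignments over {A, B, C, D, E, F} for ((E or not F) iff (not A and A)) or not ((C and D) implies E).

Initial set: {(((E or not F) iff (not A and A)) or not ((C and D) implies E))}.
(((E or not F) iff (not A and A)) or not ((C and D) implies E)): β-rule — branch into ((E or not F) iff (not A and A))  //  not ((C and D) implies E).
  branch 1 (add ((E or not F) iff (not A and A))):
    ((E or not F) iff (not A and A)): β-rule — branch into (E or not F), (not A and A)  //  not (E or not F), not (not A and A).
      branch 1.1 (add (E or not F), (not A and A)):
        (not A and A): α-rule — add not A, A.
        × closes — contains both A and not A.
      branch 1.2 (add not (E or not F), not (not A and A)):
        not (E or not F): α-rule — add not E, not not F.
        not (not A and A): β-rule — branch into not not A  //  not A.
          branch 1.2.1 (add not not A):
            ○ open, literals {A=1, E=0, F=1}.
          branch 1.2.2 (add not A):
            ○ open, literals {A=0, E=0, F=1}.
  branch 2 (add not ((C and D) implies E)):
    not ((C and D) implies E): α-rule — add (C and D), not E.
    (C and D): α-rule — add C, D.
    ○ open, literals {C=1, D=1, E=0}.
1 branch closed, 3 open.
Each open branch fixes some atoms; the unmentioned ones are free. Counting distinct full assignments: branch {A=1, E=0, F=1} (B, C, D) contributes 8 new; branch {A=0, E=0, F=1} (B, C, D) contributes 8 new; branch {C=1, D=1, E=0} (A, B, F) contributes 4 new. Total: 20.

20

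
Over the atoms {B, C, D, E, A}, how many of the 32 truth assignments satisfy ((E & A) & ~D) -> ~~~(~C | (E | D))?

28

Initial set: {T (((E & A) & ~D) -> ~~~(~C | (E | D)))}.
T (((E & A) & ~D) -> ~~~(~C | (E | D))): β-rule — branch into F ((E & A) & ~D)  //  T ~~~(~C | (E | D)).
  branch 1 (add F ((E & A) & ~D)):
    F ((E & A) & ~D): β-rule — branch into F (E & A)  //  F ~D.
      branch 1.1 (add F (E & A)):
        F (E & A): β-rule — branch into F E  //  F A.
          branch 1.1.1 (add F E):
            ○ open, literals {E=0}.
          branch 1.1.2 (add F A):
            ○ open, literals {A=0}.
      branch 1.2 (add F ~D):
        ○ open, literals {D=1}.
  branch 2 (add T ~~~(~C | (E | D))):
    T ~~~(~C | (E | D)): drop double negation, giving T ~(~C | (E | D)).
    T ~(~C | (E | D)): α-rule — add F ~C, F (E | D).
    F (E | D): α-rule — add F E, F D.
    ○ open, literals {C=1, D=0, E=0}.
0 branches closed, 4 open.
Each open branch fixes some atoms; the unmentioned ones are free. Counting distinct full assignments: branch {E=0} (B, C, D, A) contributes 16 new; branch {A=0} (B, C, D, E) contributes 8 new; branch {D=1} (B, C, E, A) contributes 4 new; branch {C=1, D=0, E=0} (B, A) contributes 0 new. Total: 28.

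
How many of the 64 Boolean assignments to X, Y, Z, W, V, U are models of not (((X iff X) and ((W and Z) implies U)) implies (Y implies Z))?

Initial set: {not (((X iff X) and ((W and Z) implies U)) implies (Y implies Z))}.
not (((X iff X) and ((W and Z) implies U)) implies (Y implies Z)): α-rule — add ((X iff X) and ((W and Z) implies U)), not (Y implies Z).
((X iff X) and ((W and Z) implies U)): α-rule — add (X iff X), ((W and Z) implies U).
not (Y implies Z): α-rule — add Y, not Z.
(X iff X): β-rule — branch into X, X  //  not X, not X.
  branch 1 (add X, X):
    ((W and Z) implies U): β-rule — branch into not (W and Z)  //  U.
      branch 1.1 (add not (W and Z)):
        not (W and Z): β-rule — branch into not W  //  not Z.
          branch 1.1.1 (add not W):
            ○ open, literals {W=F, X=T, Y=T, Z=F}.
          branch 1.1.2 (add not Z):
            ○ open, literals {X=T, Y=T, Z=F}.
      branch 1.2 (add U):
        ○ open, literals {U=T, X=T, Y=T, Z=F}.
  branch 2 (add not X, not X):
    ((W and Z) implies U): β-rule — branch into not (W and Z)  //  U.
      branch 2.1 (add not (W and Z)):
        not (W and Z): β-rule — branch into not W  //  not Z.
          branch 2.1.1 (add not W):
            ○ open, literals {W=F, X=F, Y=T, Z=F}.
          branch 2.1.2 (add not Z):
            ○ open, literals {X=F, Y=T, Z=F}.
      branch 2.2 (add U):
        ○ open, literals {U=T, X=F, Y=T, Z=F}.
0 branches closed, 6 open.
Each open branch fixes some atoms; the unmentioned ones are free. Counting distinct full assignments: branch {W=F, X=T, Y=T, Z=F} (V, U) contributes 4 new; branch {X=T, Y=T, Z=F} (W, V, U) contributes 4 new; branch {U=T, X=T, Y=T, Z=F} (W, V) contributes 0 new; branch {W=F, X=F, Y=T, Z=F} (V, U) contributes 4 new; branch {X=F, Y=T, Z=F} (W, V, U) contributes 4 new; branch {U=T, X=F, Y=T, Z=F} (W, V) contributes 0 new. Total: 16.

16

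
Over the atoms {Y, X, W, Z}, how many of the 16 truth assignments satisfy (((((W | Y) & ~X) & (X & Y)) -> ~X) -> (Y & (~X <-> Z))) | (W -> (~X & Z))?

11

Initial set: {((((((W | Y) & ~X) & (X & Y)) -> ~X) -> (Y & (~X <-> Z))) | (W -> (~X & Z)))}.
((((((W | Y) & ~X) & (X & Y)) -> ~X) -> (Y & (~X <-> Z))) | (W -> (~X & Z))): β-rule — branch into (((((W | Y) & ~X) & (X & Y)) -> ~X) -> (Y & (~X <-> Z)))  //  (W -> (~X & Z)).
  branch 1 (add (((((W | Y) & ~X) & (X & Y)) -> ~X) -> (Y & (~X <-> Z)))):
    (((((W | Y) & ~X) & (X & Y)) -> ~X) -> (Y & (~X <-> Z))): β-rule — branch into ~((((W | Y) & ~X) & (X & Y)) -> ~X)  //  (Y & (~X <-> Z)).
      branch 1.1 (add ~((((W | Y) & ~X) & (X & Y)) -> ~X)):
        ~((((W | Y) & ~X) & (X & Y)) -> ~X): α-rule — add (((W | Y) & ~X) & (X & Y)), ~~X.
        (((W | Y) & ~X) & (X & Y)): α-rule — add ((W | Y) & ~X), (X & Y).
        ((W | Y) & ~X): α-rule — add (W | Y), ~X.
        × closes — contains both X and ~X.
      branch 1.2 (add (Y & (~X <-> Z))):
        (Y & (~X <-> Z)): α-rule — add Y, (~X <-> Z).
        (~X <-> Z): β-rule — branch into ~X, Z  //  ~~X, ~Z.
          branch 1.2.1 (add ~X, Z):
            ○ open, literals {X=F, Y=T, Z=T}.
          branch 1.2.2 (add ~~X, ~Z):
            ○ open, literals {X=T, Y=T, Z=F}.
  branch 2 (add (W -> (~X & Z))):
    (W -> (~X & Z)): β-rule — branch into ~W  //  (~X & Z).
      branch 2.1 (add ~W):
        ○ open, literals {W=F}.
      branch 2.2 (add (~X & Z)):
        (~X & Z): α-rule — add ~X, Z.
        ○ open, literals {X=F, Z=T}.
1 branch closed, 4 open.
Each open branch fixes some atoms; the unmentioned ones are free. Counting distinct full assignments: branch {X=F, Y=T, Z=T} (W) contributes 2 new; branch {X=T, Y=T, Z=F} (W) contributes 2 new; branch {W=F} (Y, X, Z) contributes 6 new; branch {X=F, Z=T} (Y, W) contributes 1 new. Total: 11.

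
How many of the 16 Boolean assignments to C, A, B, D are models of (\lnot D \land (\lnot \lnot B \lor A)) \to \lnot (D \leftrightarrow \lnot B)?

Initial set: {T ((\lnot D \land (\lnot \lnot B \lor A)) \to \lnot (D \leftrightarrow \lnot B))}.
T ((\lnot D \land (\lnot \lnot B \lor A)) \to \lnot (D \leftrightarrow \lnot B)): β-rule — branch into F (\lnot D \land (\lnot \lnot B \lor A))  //  T \lnot (D \leftrightarrow \lnot B).
  branch 1 (add F (\lnot D \land (\lnot \lnot B \lor A))):
    F (\lnot D \land (\lnot \lnot B \lor A)): β-rule — branch into F \lnot D  //  F (\lnot \lnot B \lor A).
      branch 1.1 (add F \lnot D):
        ○ open, literals {D=T}.
      branch 1.2 (add F (\lnot \lnot B \lor A)):
        F (\lnot \lnot B \lor A): α-rule — add F \lnot \lnot B, F A.
        F \lnot \lnot B: drop double negation, giving F B.
        ○ open, literals {A=F, B=F}.
  branch 2 (add T \lnot (D \leftrightarrow \lnot B)):
    T \lnot (D \leftrightarrow \lnot B): β-rule — branch into T D, F \lnot B  //  F D, T \lnot B.
      branch 2.1 (add T D, F \lnot B):
        ○ open, literals {B=T, D=T}.
      branch 2.2 (add F D, T \lnot B):
        ○ open, literals {B=F, D=F}.
0 branches closed, 4 open.
Each open branch fixes some atoms; the unmentioned ones are free. Counting distinct full assignments: branch {D=T} (C, A, B) contributes 8 new; branch {A=F, B=F} (C, D) contributes 2 new; branch {B=T, D=T} (C, A) contributes 0 new; branch {B=F, D=F} (C, A) contributes 2 new. Total: 12.

12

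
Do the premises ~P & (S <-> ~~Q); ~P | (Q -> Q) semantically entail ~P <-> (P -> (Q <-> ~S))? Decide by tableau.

Initial set: {(~P & (S <-> ~~Q)); (~P | (Q -> Q)); ~(~P <-> (P -> (Q <-> ~S)))}.
(~P & (S <-> ~~Q)): α-rule — add ~P, (S <-> ~~Q).
(~P | (Q -> Q)): β-rule — branch into ~P  //  (Q -> Q).
  branch 1 (add ~P):
    ~(~P <-> (P -> (Q <-> ~S))): β-rule — branch into ~P, ~(P -> (Q <-> ~S))  //  ~~P, (P -> (Q <-> ~S)).
      branch 1.1 (add ~P, ~(P -> (Q <-> ~S))):
        ~(P -> (Q <-> ~S)): α-rule — add P, ~(Q <-> ~S).
        × closes — contains both P and ~P.
      branch 1.2 (add ~~P, (P -> (Q <-> ~S))):
        × closes — contains both P and ~P.
  branch 2 (add (Q -> Q)):
    ~(~P <-> (P -> (Q <-> ~S))): β-rule — branch into ~P, ~(P -> (Q <-> ~S))  //  ~~P, (P -> (Q <-> ~S)).
      branch 2.1 (add ~P, ~(P -> (Q <-> ~S))):
        ~(P -> (Q <-> ~S)): α-rule — add P, ~(Q <-> ~S).
        × closes — contains both P and ~P.
      branch 2.2 (add ~~P, (P -> (Q <-> ~S))):
        × closes — contains both P and ~P.
All 4 branches close.
Every branch closed, so the premises entail the conclusion.

Yes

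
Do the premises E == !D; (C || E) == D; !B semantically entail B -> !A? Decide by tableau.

Yes

Initial set: {(E == !D); ((C || E) == D); !B; !(B -> !A)}.
!(B -> !A): α-rule — add B, !!A.
× closes — contains both B and !B.
All 1 branch closes.
Every branch closed, so the premises entail the conclusion.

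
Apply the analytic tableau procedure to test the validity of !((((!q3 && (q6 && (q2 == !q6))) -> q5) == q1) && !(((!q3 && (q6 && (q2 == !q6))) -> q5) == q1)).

Assume the negation and expand:
Initial set: {F !((((!q3 && (q6 && (q2 == !q6))) -> q5) == q1) && !(((!q3 && (q6 && (q2 == !q6))) -> q5) == q1))}.
F !((((!q3 && (q6 && (q2 == !q6))) -> q5) == q1) && !(((!q3 && (q6 && (q2 == !q6))) -> q5) == q1)): α-rule — add T (((!q3 && (q6 && (q2 == !q6))) -> q5) == q1), T !(((!q3 && (q6 && (q2 == !q6))) -> q5) == q1).
T (((!q3 && (q6 && (q2 == !q6))) -> q5) == q1): β-rule — branch into T ((!q3 && (q6 && (q2 == !q6))) -> q5), T q1  //  F ((!q3 && (q6 && (q2 == !q6))) -> q5), F q1.
  branch 1 (add T ((!q3 && (q6 && (q2 == !q6))) -> q5), T q1):
    T !(((!q3 && (q6 && (q2 == !q6))) -> q5) == q1): β-rule — branch into T ((!q3 && (q6 && (q2 == !q6))) -> q5), F q1  //  F ((!q3 && (q6 && (q2 == !q6))) -> q5), T q1.
      branch 1.1 (add T ((!q3 && (q6 && (q2 == !q6))) -> q5), F q1):
        × closes — contains both q1 and !q1.
      branch 1.2 (add F ((!q3 && (q6 && (q2 == !q6))) -> q5), T q1):
        F ((!q3 && (q6 && (q2 == !q6))) -> q5): α-rule — add T (!q3 && (q6 && (q2 == !q6))), F q5.
        T (!q3 && (q6 && (q2 == !q6))): α-rule — add T !q3, T (q6 && (q2 == !q6)).
        T (q6 && (q2 == !q6)): α-rule — add T q6, T (q2 == !q6).
        T ((!q3 && (q6 && (q2 == !q6))) -> q5): β-rule — branch into F (!q3 && (q6 && (q2 == !q6)))  //  T q5.
          branch 1.2.1 (add F (!q3 && (q6 && (q2 == !q6)))):
            T (q2 == !q6): β-rule — branch into T q2, T !q6  //  F q2, F !q6.
              branch 1.2.1.1 (add T q2, T !q6):
                × closes — contains both q6 and !q6.
              branch 1.2.1.2 (add F q2, F !q6):
                F (!q3 && (q6 && (q2 == !q6))): β-rule — branch into F !q3  //  F (q6 && (q2 == !q6)).
                  branch 1.2.1.2.1 (add F !q3):
                    × closes — contains both q3 and !q3.
                  branch 1.2.1.2.2 (add F (q6 && (q2 == !q6))):
                    F (q6 && (q2 == !q6)): β-rule — branch into F q6  //  F (q2 == !q6).
                      branch 1.2.1.2.2.1 (add F q6):
                        × closes — contains both q6 and !q6.
                      branch 1.2.1.2.2.2 (add F (q2 == !q6)):
                        F (q2 == !q6): β-rule — branch into T q2, F !q6  //  F q2, T !q6.
                          branch 1.2.1.2.2.2.1 (add T q2, F !q6):
                            × closes — contains both q2 and !q2.
                          branch 1.2.1.2.2.2.2 (add F q2, T !q6):
                            × closes — contains both q6 and !q6.
          branch 1.2.2 (add T q5):
            × closes — contains both q5 and !q5.
  branch 2 (add F ((!q3 && (q6 && (q2 == !q6))) -> q5), F q1):
    F ((!q3 && (q6 && (q2 == !q6))) -> q5): α-rule — add T (!q3 && (q6 && (q2 == !q6))), F q5.
    T (!q3 && (q6 && (q2 == !q6))): α-rule — add T !q3, T (q6 && (q2 == !q6)).
    T (q6 && (q2 == !q6)): α-rule — add T q6, T (q2 == !q6).
    T !(((!q3 && (q6 && (q2 == !q6))) -> q5) == q1): β-rule — branch into T ((!q3 && (q6 && (q2 == !q6))) -> q5), F q1  //  F ((!q3 && (q6 && (q2 == !q6))) -> q5), T q1.
      branch 2.1 (add T ((!q3 && (q6 && (q2 == !q6))) -> q5), F q1):
        T (q2 == !q6): β-rule — branch into T q2, T !q6  //  F q2, F !q6.
          branch 2.1.1 (add T q2, T !q6):
            × closes — contains both q6 and !q6.
          branch 2.1.2 (add F q2, F !q6):
            T ((!q3 && (q6 && (q2 == !q6))) -> q5): β-rule — branch into F (!q3 && (q6 && (q2 == !q6)))  //  T q5.
              branch 2.1.2.1 (add F (!q3 && (q6 && (q2 == !q6)))):
                F (!q3 && (q6 && (q2 == !q6))): β-rule — branch into F !q3  //  F (q6 && (q2 == !q6)).
                  branch 2.1.2.1.1 (add F !q3):
                    × closes — contains both q3 and !q3.
                  branch 2.1.2.1.2 (add F (q6 && (q2 == !q6))):
                    F (q6 && (q2 == !q6)): β-rule — branch into F q6  //  F (q2 == !q6).
                      branch 2.1.2.1.2.1 (add F q6):
                        × closes — contains both q6 and !q6.
                      branch 2.1.2.1.2.2 (add F (q2 == !q6)):
                        F (q2 == !q6): β-rule — branch into T q2, F !q6  //  F q2, T !q6.
                          branch 2.1.2.1.2.2.1 (add T q2, F !q6):
                            × closes — contains both q2 and !q2.
                          branch 2.1.2.1.2.2.2 (add F q2, T !q6):
                            × closes — contains both q6 and !q6.
              branch 2.1.2.2 (add T q5):
                × closes — contains both q5 and !q5.
      branch 2.2 (add F ((!q3 && (q6 && (q2 == !q6))) -> q5), T q1):
        × closes — contains both q1 and !q1.
All 14 branches close.
Every branch closed, so the negation is unsatisfiable and the formula is valid.

Valid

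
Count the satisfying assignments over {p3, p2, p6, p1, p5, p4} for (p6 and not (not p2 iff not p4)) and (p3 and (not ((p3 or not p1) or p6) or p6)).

8

Initial set: {((p6 and not (not p2 iff not p4)) and (p3 and (not ((p3 or not p1) or p6) or p6)))}.
((p6 and not (not p2 iff not p4)) and (p3 and (not ((p3 or not p1) or p6) or p6))): α-rule — add (p6 and not (not p2 iff not p4)), (p3 and (not ((p3 or not p1) or p6) or p6)).
(p6 and not (not p2 iff not p4)): α-rule — add p6, not (not p2 iff not p4).
(p3 and (not ((p3 or not p1) or p6) or p6)): α-rule — add p3, (not ((p3 or not p1) or p6) or p6).
not (not p2 iff not p4): β-rule — branch into not p2, not not p4  //  not not p2, not p4.
  branch 1 (add not p2, not not p4):
    (not ((p3 or not p1) or p6) or p6): β-rule — branch into not ((p3 or not p1) or p6)  //  p6.
      branch 1.1 (add not ((p3 or not p1) or p6)):
        not ((p3 or not p1) or p6): α-rule — add not (p3 or not p1), not p6.
        × closes — contains both p6 and not p6.
      branch 1.2 (add p6):
        ○ open, literals {p2=0, p3=1, p4=1, p6=1}.
  branch 2 (add not not p2, not p4):
    (not ((p3 or not p1) or p6) or p6): β-rule — branch into not ((p3 or not p1) or p6)  //  p6.
      branch 2.1 (add not ((p3 or not p1) or p6)):
        not ((p3 or not p1) or p6): α-rule — add not (p3 or not p1), not p6.
        × closes — contains both p6 and not p6.
      branch 2.2 (add p6):
        ○ open, literals {p2=1, p3=1, p4=0, p6=1}.
2 branches closed, 2 open.
Each open branch fixes some atoms; the unmentioned ones are free. Counting distinct full assignments: branch {p2=0, p3=1, p4=1, p6=1} (p1, p5) contributes 4 new; branch {p2=1, p3=1, p4=0, p6=1} (p1, p5) contributes 4 new. Total: 8.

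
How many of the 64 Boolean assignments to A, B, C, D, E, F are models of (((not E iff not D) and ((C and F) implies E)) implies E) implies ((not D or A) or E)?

Initial set: {T ((((not E iff not D) and ((C and F) implies E)) implies E) implies ((not D or A) or E))}.
T ((((not E iff not D) and ((C and F) implies E)) implies E) implies ((not D or A) or E)): β-rule — branch into F (((not E iff not D) and ((C and F) implies E)) implies E)  //  T ((not D or A) or E).
  branch 1 (add F (((not E iff not D) and ((C and F) implies E)) implies E)):
    F (((not E iff not D) and ((C and F) implies E)) implies E): α-rule — add T ((not E iff not D) and ((C and F) implies E)), F E.
    T ((not E iff not D) and ((C and F) implies E)): α-rule — add T (not E iff not D), T ((C and F) implies E).
    T (not E iff not D): β-rule — branch into T not E, T not D  //  F not E, F not D.
      branch 1.1 (add T not E, T not D):
        T ((C and F) implies E): β-rule — branch into F (C and F)  //  T E.
          branch 1.1.1 (add F (C and F)):
            F (C and F): β-rule — branch into F C  //  F F.
              branch 1.1.1.1 (add F C):
                ○ open, literals {C=false, D=false, E=false}.
              branch 1.1.1.2 (add F F):
                ○ open, literals {D=false, E=false, F=false}.
          branch 1.1.2 (add T E):
            × closes — contains both E and not E.
      branch 1.2 (add F not E, F not D):
        × closes — contains both E and not E.
  branch 2 (add T ((not D or A) or E)):
    T ((not D or A) or E): β-rule — branch into T (not D or A)  //  T E.
      branch 2.1 (add T (not D or A)):
        T (not D or A): β-rule — branch into T not D  //  T A.
          branch 2.1.1 (add T not D):
            ○ open, literals {D=false}.
          branch 2.1.2 (add T A):
            ○ open, literals {A=true}.
      branch 2.2 (add T E):
        ○ open, literals {E=true}.
2 branches closed, 5 open.
Each open branch fixes some atoms; the unmentioned ones are free. Counting distinct full assignments: branch {C=false, D=false, E=false} (A, B, F) contributes 8 new; branch {D=false, E=false, F=false} (A, B, C) contributes 4 new; branch {D=false} (A, B, C, E, F) contributes 20 new; branch {A=true} (B, C, D, E, F) contributes 16 new; branch {E=true} (A, B, C, D, F) contributes 8 new. Total: 56.

56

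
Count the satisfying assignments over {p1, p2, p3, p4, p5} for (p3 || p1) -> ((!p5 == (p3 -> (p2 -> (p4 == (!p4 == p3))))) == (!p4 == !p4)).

Initial set: {((p3 || p1) -> ((!p5 == (p3 -> (p2 -> (p4 == (!p4 == p3))))) == (!p4 == !p4)))}.
((p3 || p1) -> ((!p5 == (p3 -> (p2 -> (p4 == (!p4 == p3))))) == (!p4 == !p4))): β-rule — branch into !(p3 || p1)  //  ((!p5 == (p3 -> (p2 -> (p4 == (!p4 == p3))))) == (!p4 == !p4)).
  branch 1 (add !(p3 || p1)):
    !(p3 || p1): α-rule — add !p3, !p1.
    ○ open, literals {p1=0, p3=0}.
  branch 2 (add ((!p5 == (p3 -> (p2 -> (p4 == (!p4 == p3))))) == (!p4 == !p4))):
    ((!p5 == (p3 -> (p2 -> (p4 == (!p4 == p3))))) == (!p4 == !p4)): β-rule — branch into (!p5 == (p3 -> (p2 -> (p4 == (!p4 == p3))))), (!p4 == !p4)  //  !(!p5 == (p3 -> (p2 -> (p4 == (!p4 == p3))))), !(!p4 == !p4).
      branch 2.1 (add (!p5 == (p3 -> (p2 -> (p4 == (!p4 == p3))))), (!p4 == !p4)):
        (!p5 == (p3 -> (p2 -> (p4 == (!p4 == p3))))): β-rule — branch into !p5, (p3 -> (p2 -> (p4 == (!p4 == p3))))  //  !!p5, !(p3 -> (p2 -> (p4 == (!p4 == p3)))).
          branch 2.1.1 (add !p5, (p3 -> (p2 -> (p4 == (!p4 == p3))))):
            (!p4 == !p4): β-rule — branch into !p4, !p4  //  !!p4, !!p4.
              branch 2.1.1.1 (add !p4, !p4):
                (p3 -> (p2 -> (p4 == (!p4 == p3)))): β-rule — branch into !p3  //  (p2 -> (p4 == (!p4 == p3))).
                  branch 2.1.1.1.1 (add !p3):
                    ○ open, literals {p3=0, p4=0, p5=0}.
                  branch 2.1.1.1.2 (add (p2 -> (p4 == (!p4 == p3)))):
                    (p2 -> (p4 == (!p4 == p3))): β-rule — branch into !p2  //  (p4 == (!p4 == p3)).
                      branch 2.1.1.1.2.1 (add !p2):
                        ○ open, literals {p2=0, p4=0, p5=0}.
                      branch 2.1.1.1.2.2 (add (p4 == (!p4 == p3))):
                        (p4 == (!p4 == p3)): β-rule — branch into p4, (!p4 == p3)  //  !p4, !(!p4 == p3).
                          branch 2.1.1.1.2.2.1 (add p4, (!p4 == p3)):
                            × closes — contains both p4 and !p4.
                          branch 2.1.1.1.2.2.2 (add !p4, !(!p4 == p3)):
                            !(!p4 == p3): β-rule — branch into !p4, !p3  //  !!p4, p3.
                              branch 2.1.1.1.2.2.2.1 (add !p4, !p3):
                                ○ open, literals {p3=0, p4=0, p5=0}.
                              branch 2.1.1.1.2.2.2.2 (add !!p4, p3):
                                × closes — contains both p4 and !p4.
              branch 2.1.1.2 (add !!p4, !!p4):
                (p3 -> (p2 -> (p4 == (!p4 == p3)))): β-rule — branch into !p3  //  (p2 -> (p4 == (!p4 == p3))).
                  branch 2.1.1.2.1 (add !p3):
                    ○ open, literals {p3=0, p4=1, p5=0}.
                  branch 2.1.1.2.2 (add (p2 -> (p4 == (!p4 == p3)))):
                    (p2 -> (p4 == (!p4 == p3))): β-rule — branch into !p2  //  (p4 == (!p4 == p3)).
                      branch 2.1.1.2.2.1 (add !p2):
                        ○ open, literals {p2=0, p4=1, p5=0}.
                      branch 2.1.1.2.2.2 (add (p4 == (!p4 == p3))):
                        (p4 == (!p4 == p3)): β-rule — branch into p4, (!p4 == p3)  //  !p4, !(!p4 == p3).
                          branch 2.1.1.2.2.2.1 (add p4, (!p4 == p3)):
                            (!p4 == p3): β-rule — branch into !p4, p3  //  !!p4, !p3.
                              branch 2.1.1.2.2.2.1.1 (add !p4, p3):
                                × closes — contains both p4 and !p4.
                              branch 2.1.1.2.2.2.1.2 (add !!p4, !p3):
                                ○ open, literals {p3=0, p4=1, p5=0}.
                          branch 2.1.1.2.2.2.2 (add !p4, !(!p4 == p3)):
                            × closes — contains both p4 and !p4.
          branch 2.1.2 (add !!p5, !(p3 -> (p2 -> (p4 == (!p4 == p3))))):
            !(p3 -> (p2 -> (p4 == (!p4 == p3)))): α-rule — add p3, !(p2 -> (p4 == (!p4 == p3))).
            !(p2 -> (p4 == (!p4 == p3))): α-rule — add p2, !(p4 == (!p4 == p3)).
            (!p4 == !p4): β-rule — branch into !p4, !p4  //  !!p4, !!p4.
              branch 2.1.2.1 (add !p4, !p4):
                !(p4 == (!p4 == p3)): β-rule — branch into p4, !(!p4 == p3)  //  !p4, (!p4 == p3).
                  branch 2.1.2.1.1 (add p4, !(!p4 == p3)):
                    × closes — contains both p4 and !p4.
                  branch 2.1.2.1.2 (add !p4, (!p4 == p3)):
                    (!p4 == p3): β-rule — branch into !p4, p3  //  !!p4, !p3.
                      branch 2.1.2.1.2.1 (add !p4, p3):
                        ○ open, literals {p2=1, p3=1, p4=0, p5=1}.
                      branch 2.1.2.1.2.2 (add !!p4, !p3):
                        × closes — contains both p4 and !p4.
              branch 2.1.2.2 (add !!p4, !!p4):
                !(p4 == (!p4 == p3)): β-rule — branch into p4, !(!p4 == p3)  //  !p4, (!p4 == p3).
                  branch 2.1.2.2.1 (add p4, !(!p4 == p3)):
                    !(!p4 == p3): β-rule — branch into !p4, !p3  //  !!p4, p3.
                      branch 2.1.2.2.1.1 (add !p4, !p3):
                        × closes — contains both p4 and !p4.
                      branch 2.1.2.2.1.2 (add !!p4, p3):
                        ○ open, literals {p2=1, p3=1, p4=1, p5=1}.
                  branch 2.1.2.2.2 (add !p4, (!p4 == p3)):
                    × closes — contains both p4 and !p4.
      branch 2.2 (add !(!p5 == (p3 -> (p2 -> (p4 == (!p4 == p3))))), !(!p4 == !p4)):
        !(!p5 == (p3 -> (p2 -> (p4 == (!p4 == p3))))): β-rule — branch into !p5, !(p3 -> (p2 -> (p4 == (!p4 == p3))))  //  !!p5, (p3 -> (p2 -> (p4 == (!p4 == p3)))).
          branch 2.2.1 (add !p5, !(p3 -> (p2 -> (p4 == (!p4 == p3))))):
            !(p3 -> (p2 -> (p4 == (!p4 == p3)))): α-rule — add p3, !(p2 -> (p4 == (!p4 == p3))).
            !(p2 -> (p4 == (!p4 == p3))): α-rule — add p2, !(p4 == (!p4 == p3)).
            !(!p4 == !p4): β-rule — branch into !p4, !!p4  //  !!p4, !p4.
              branch 2.2.1.1 (add !p4, !!p4):
                × closes — contains both p4 and !p4.
              branch 2.2.1.2 (add !!p4, !p4):
                × closes — contains both p4 and !p4.
          branch 2.2.2 (add !!p5, (p3 -> (p2 -> (p4 == (!p4 == p3))))):
            !(!p4 == !p4): β-rule — branch into !p4, !!p4  //  !!p4, !p4.
              branch 2.2.2.1 (add !p4, !!p4):
                × closes — contains both p4 and !p4.
              branch 2.2.2.2 (add !!p4, !p4):
                × closes — contains both p4 and !p4.
12 branches closed, 9 open.
Each open branch fixes some atoms; the unmentioned ones are free. Counting distinct full assignments: branch {p1=0, p3=0} (p2, p4, p5) contributes 8 new; branch {p3=0, p4=0, p5=0} (p1, p2) contributes 2 new; branch {p2=0, p4=0, p5=0} (p1, p3) contributes 2 new; branch {p3=0, p4=0, p5=0} (p1, p2) contributes 0 new; branch {p3=0, p4=1, p5=0} (p1, p2) contributes 2 new; branch {p2=0, p4=1, p5=0} (p1, p3) contributes 2 new; branch {p3=0, p4=1, p5=0} (p1, p2) contributes 0 new; branch {p2=1, p3=1, p4=0, p5=1} (p1) contributes 2 new; branch {p2=1, p3=1, p4=1, p5=1} (p1) contributes 2 new. Total: 20.

20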